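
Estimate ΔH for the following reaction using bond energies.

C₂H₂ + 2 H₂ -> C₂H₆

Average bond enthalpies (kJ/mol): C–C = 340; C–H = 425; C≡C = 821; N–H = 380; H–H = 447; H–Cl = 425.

ΔH ≈ −325 kJ

Bonds broken (reactants):
  C≡C: 1 × 821 = 821
  C–H: 2 × 425 = 850
  H–H: 2 × 447 = 894
  Σ(broken) = 2565 kJ
Bonds formed (products):
  C–C: 1 × 340 = 340
  C–H: 6 × 425 = 2550
  Σ(formed) = 2890 kJ
ΔH = Σ(broken) − Σ(formed) = 2565 − 2890 = −325 kJ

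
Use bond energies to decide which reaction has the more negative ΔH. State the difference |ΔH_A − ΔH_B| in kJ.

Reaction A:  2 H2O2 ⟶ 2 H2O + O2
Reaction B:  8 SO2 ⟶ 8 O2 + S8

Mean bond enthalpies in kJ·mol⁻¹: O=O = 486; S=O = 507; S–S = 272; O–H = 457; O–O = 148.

Reaction A, by 2238 kJ

Reaction A:
  Bonds broken (reactants):
    O–H: 4 × 457 = 1828
    O–O: 2 × 148 = 296
    Σ(broken) = 2124 kJ
  Bonds formed (products):
    O–H: 4 × 457 = 1828
    O=O: 1 × 486 = 486
    Σ(formed) = 2314 kJ
  ΔH_A = 2124 − 2314 = −190 kJ
Reaction B:
  Bonds broken (reactants):
    S=O: 16 × 507 = 8112
    Σ(broken) = 8112 kJ
  Bonds formed (products):
    O=O: 8 × 486 = 3888
    S–S: 8 × 272 = 2176
    Σ(formed) = 6064 kJ
  ΔH_B = 8112 − 6064 = +2048 kJ
ΔH_A − ΔH_B = −2238 kJ, so reaction A has the more negative ΔH; |ΔH_A − ΔH_B| = 2238 kJ.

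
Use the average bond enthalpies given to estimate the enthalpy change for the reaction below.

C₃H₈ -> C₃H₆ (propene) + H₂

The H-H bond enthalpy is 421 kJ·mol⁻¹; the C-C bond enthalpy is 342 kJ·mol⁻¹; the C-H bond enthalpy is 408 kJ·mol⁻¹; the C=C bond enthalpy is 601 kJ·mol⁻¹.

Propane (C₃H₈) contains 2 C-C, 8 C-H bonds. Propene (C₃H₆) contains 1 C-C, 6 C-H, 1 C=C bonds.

ΔH ≈ +136 kJ

Bonds broken (reactants):
  C-C: 2 × 342 = 684
  C-H: 8 × 408 = 3264
  Σ(broken) = 3948 kJ
Bonds formed (products):
  C-C: 1 × 342 = 342
  C-H: 6 × 408 = 2448
  C=C: 1 × 601 = 601
  H-H: 1 × 421 = 421
  Σ(formed) = 3812 kJ
ΔH = Σ(broken) − Σ(formed) = 3948 − 3812 = +136 kJ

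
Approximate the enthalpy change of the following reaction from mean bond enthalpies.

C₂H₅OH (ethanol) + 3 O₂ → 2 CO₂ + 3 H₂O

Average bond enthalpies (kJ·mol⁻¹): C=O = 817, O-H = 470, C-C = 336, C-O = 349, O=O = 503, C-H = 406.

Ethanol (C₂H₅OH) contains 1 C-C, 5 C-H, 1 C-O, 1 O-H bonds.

Bonds broken (reactants):
  C-C: 1 × 336 = 336
  C-H: 5 × 406 = 2030
  C-O: 1 × 349 = 349
  O-H: 1 × 470 = 470
  O=O: 3 × 503 = 1509
  Σ(broken) = 4694 kJ
Bonds formed (products):
  C=O: 4 × 817 = 3268
  O-H: 6 × 470 = 2820
  Σ(formed) = 6088 kJ
ΔH = Σ(broken) − Σ(formed) = 4694 − 6088 = −1394 kJ

ΔH ≈ −1394 kJ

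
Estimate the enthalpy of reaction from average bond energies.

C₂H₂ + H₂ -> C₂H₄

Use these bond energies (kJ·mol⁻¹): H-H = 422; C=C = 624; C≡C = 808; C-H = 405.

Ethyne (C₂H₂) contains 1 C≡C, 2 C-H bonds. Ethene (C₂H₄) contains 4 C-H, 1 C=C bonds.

Bonds broken (reactants):
  C≡C: 1 × 808 = 808
  C-H: 2 × 405 = 810
  H-H: 1 × 422 = 422
  Σ(broken) = 2040 kJ
Bonds formed (products):
  C-H: 4 × 405 = 1620
  C=C: 1 × 624 = 624
  Σ(formed) = 2244 kJ
ΔH = Σ(broken) − Σ(formed) = 2040 − 2244 = −204 kJ

ΔH ≈ −204 kJ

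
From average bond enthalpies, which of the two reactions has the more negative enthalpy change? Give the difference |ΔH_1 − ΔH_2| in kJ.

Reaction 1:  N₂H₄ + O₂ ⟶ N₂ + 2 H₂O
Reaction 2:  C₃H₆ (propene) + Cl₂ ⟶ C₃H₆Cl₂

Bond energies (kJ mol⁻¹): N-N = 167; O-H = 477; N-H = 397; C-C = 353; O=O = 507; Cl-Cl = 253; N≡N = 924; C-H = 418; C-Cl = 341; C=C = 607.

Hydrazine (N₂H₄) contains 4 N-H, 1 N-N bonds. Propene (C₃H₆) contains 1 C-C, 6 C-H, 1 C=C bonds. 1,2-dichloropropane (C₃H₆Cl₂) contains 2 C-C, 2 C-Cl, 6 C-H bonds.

Reaction 1:
  Bonds broken (reactants):
    N-H: 4 × 397 = 1588
    N-N: 1 × 167 = 167
    O=O: 1 × 507 = 507
    Σ(broken) = 2262 kJ
  Bonds formed (products):
    N≡N: 1 × 924 = 924
    O-H: 4 × 477 = 1908
    Σ(formed) = 2832 kJ
  ΔH_1 = 2262 − 2832 = −570 kJ
Reaction 2:
  Bonds broken (reactants):
    C-C: 1 × 353 = 353
    C-H: 6 × 418 = 2508
    C=C: 1 × 607 = 607
    Cl-Cl: 1 × 253 = 253
    Σ(broken) = 3721 kJ
  Bonds formed (products):
    C-C: 2 × 353 = 706
    C-Cl: 2 × 341 = 682
    C-H: 6 × 418 = 2508
    Σ(formed) = 3896 kJ
  ΔH_2 = 3721 − 3896 = −175 kJ
ΔH_1 − ΔH_2 = −395 kJ, so reaction 1 has the more negative ΔH; |ΔH_1 − ΔH_2| = 395 kJ.

Reaction 1, by 395 kJ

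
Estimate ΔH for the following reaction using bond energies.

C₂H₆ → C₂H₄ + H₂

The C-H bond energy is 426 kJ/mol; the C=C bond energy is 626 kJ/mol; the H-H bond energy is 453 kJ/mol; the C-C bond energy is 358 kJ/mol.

ΔH ≈ +131 kJ

Bonds broken (reactants):
  C-C: 1 × 358 = 358
  C-H: 6 × 426 = 2556
  Σ(broken) = 2914 kJ
Bonds formed (products):
  C-H: 4 × 426 = 1704
  C=C: 1 × 626 = 626
  H-H: 1 × 453 = 453
  Σ(formed) = 2783 kJ
ΔH = Σ(broken) − Σ(formed) = 2914 − 2783 = +131 kJ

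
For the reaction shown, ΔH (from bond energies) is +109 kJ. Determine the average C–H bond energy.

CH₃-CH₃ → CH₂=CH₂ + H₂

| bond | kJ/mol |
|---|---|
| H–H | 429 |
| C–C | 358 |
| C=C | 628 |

Let D be the C–H bond energy.
Σ(broken) = 1×358 + 6×D = 358 + 6D
Σ(formed) = 4×D + 1×628 + 1×429 = 1057 + 4D
ΔH = Σ(broken) − Σ(formed) = (358 + 6D) − (1057 + 4D) = −699 + 2D
Setting this equal to +109 kJ gives 2D = 808, so D = 404 kJ/mol.

D(C–H) ≈ 404 kJ/mol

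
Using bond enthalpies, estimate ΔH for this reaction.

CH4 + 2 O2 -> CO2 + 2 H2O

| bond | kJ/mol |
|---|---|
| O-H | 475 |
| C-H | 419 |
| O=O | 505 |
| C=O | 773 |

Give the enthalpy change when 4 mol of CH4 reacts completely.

ΔH = −3040 kJ

Bonds broken (reactants):
  C-H: 4 × 419 = 1676
  O=O: 2 × 505 = 1010
  Σ(broken) = 2686 kJ
Bonds formed (products):
  C=O: 2 × 773 = 1546
  O-H: 4 × 475 = 1900
  Σ(formed) = 3446 kJ
ΔH = Σ(broken) − Σ(formed) = 2686 − 3446 = −760 kJ
For 4× the reaction as written: 4 × (−760) = −3040 kJ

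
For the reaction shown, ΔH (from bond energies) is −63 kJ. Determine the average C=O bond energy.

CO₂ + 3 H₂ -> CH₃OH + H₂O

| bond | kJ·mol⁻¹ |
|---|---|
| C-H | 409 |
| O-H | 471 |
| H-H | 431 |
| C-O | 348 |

D(C=O) ≈ 816 kJ/mol

Let D be the C=O bond energy.
Σ(broken) = 2×D + 3×431 = 1293 + 2D
Σ(formed) = 3×409 + 1×348 + 3×471 = 2988
ΔH = Σ(broken) − Σ(formed) = (1293 + 2D) − (2988) = −1695 + 2D
Setting this equal to −63 kJ gives 2D = 1632, so D = 816 kJ/mol.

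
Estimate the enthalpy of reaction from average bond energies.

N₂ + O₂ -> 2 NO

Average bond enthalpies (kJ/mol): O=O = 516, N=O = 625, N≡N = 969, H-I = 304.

Bonds broken (reactants):
  N≡N: 1 × 969 = 969
  O=O: 1 × 516 = 516
  Σ(broken) = 1485 kJ
Bonds formed (products):
  N=O: 2 × 625 = 1250
  Σ(formed) = 1250 kJ
ΔH = Σ(broken) − Σ(formed) = 1485 − 1250 = +235 kJ

ΔH ≈ +235 kJ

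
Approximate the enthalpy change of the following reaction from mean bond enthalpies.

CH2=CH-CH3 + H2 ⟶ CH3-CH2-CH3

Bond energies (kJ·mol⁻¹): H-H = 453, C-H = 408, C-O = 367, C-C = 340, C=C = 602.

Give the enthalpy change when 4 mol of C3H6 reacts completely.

ΔH = −404 kJ

Bonds broken (reactants):
  C-C: 1 × 340 = 340
  C-H: 6 × 408 = 2448
  C=C: 1 × 602 = 602
  H-H: 1 × 453 = 453
  Σ(broken) = 3843 kJ
Bonds formed (products):
  C-C: 2 × 340 = 680
  C-H: 8 × 408 = 3264
  Σ(formed) = 3944 kJ
ΔH = Σ(broken) − Σ(formed) = 3843 − 3944 = −101 kJ
For 4× the reaction as written: 4 × (−101) = −404 kJ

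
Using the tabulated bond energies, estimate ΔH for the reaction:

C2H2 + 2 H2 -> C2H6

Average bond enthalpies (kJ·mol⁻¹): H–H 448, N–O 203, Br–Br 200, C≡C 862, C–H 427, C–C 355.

Bonds broken (reactants):
  C≡C: 1 × 862 = 862
  C–H: 2 × 427 = 854
  H–H: 2 × 448 = 896
  Σ(broken) = 2612 kJ
Bonds formed (products):
  C–C: 1 × 355 = 355
  C–H: 6 × 427 = 2562
  Σ(formed) = 2917 kJ
ΔH = Σ(broken) − Σ(formed) = 2612 − 2917 = −305 kJ

ΔH ≈ −305 kJ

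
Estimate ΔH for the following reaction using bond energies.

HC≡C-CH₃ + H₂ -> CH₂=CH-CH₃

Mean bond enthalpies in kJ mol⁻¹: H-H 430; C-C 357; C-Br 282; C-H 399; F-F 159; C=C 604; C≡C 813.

ΔH ≈ −159 kJ

Bonds broken (reactants):
  C≡C: 1 × 813 = 813
  C-C: 1 × 357 = 357
  C-H: 4 × 399 = 1596
  H-H: 1 × 430 = 430
  Σ(broken) = 3196 kJ
Bonds formed (products):
  C-C: 1 × 357 = 357
  C-H: 6 × 399 = 2394
  C=C: 1 × 604 = 604
  Σ(formed) = 3355 kJ
ΔH = Σ(broken) − Σ(formed) = 3196 − 3355 = −159 kJ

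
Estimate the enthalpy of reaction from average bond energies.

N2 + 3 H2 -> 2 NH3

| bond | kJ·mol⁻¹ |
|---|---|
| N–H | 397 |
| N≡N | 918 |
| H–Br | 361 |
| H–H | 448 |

ΔH ≈ −120 kJ

Bonds broken (reactants):
  H–H: 3 × 448 = 1344
  N≡N: 1 × 918 = 918
  Σ(broken) = 2262 kJ
Bonds formed (products):
  N–H: 6 × 397 = 2382
  Σ(formed) = 2382 kJ
ΔH = Σ(broken) − Σ(formed) = 2262 − 2382 = −120 kJ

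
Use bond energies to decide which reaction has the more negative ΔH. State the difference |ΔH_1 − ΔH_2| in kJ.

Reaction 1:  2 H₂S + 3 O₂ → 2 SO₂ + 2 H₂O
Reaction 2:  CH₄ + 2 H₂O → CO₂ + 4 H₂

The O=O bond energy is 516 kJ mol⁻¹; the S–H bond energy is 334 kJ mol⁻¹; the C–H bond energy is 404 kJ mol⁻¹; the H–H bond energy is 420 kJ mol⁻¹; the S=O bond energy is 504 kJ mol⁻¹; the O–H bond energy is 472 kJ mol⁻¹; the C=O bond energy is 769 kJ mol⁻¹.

Reaction 1:
  Bonds broken (reactants):
    O=O: 3 × 516 = 1548
    S–H: 4 × 334 = 1336
    Σ(broken) = 2884 kJ
  Bonds formed (products):
    O–H: 4 × 472 = 1888
    S=O: 4 × 504 = 2016
    Σ(formed) = 3904 kJ
  ΔH_1 = 2884 − 3904 = −1020 kJ
Reaction 2:
  Bonds broken (reactants):
    C–H: 4 × 404 = 1616
    O–H: 4 × 472 = 1888
    Σ(broken) = 3504 kJ
  Bonds formed (products):
    C=O: 2 × 769 = 1538
    H–H: 4 × 420 = 1680
    Σ(formed) = 3218 kJ
  ΔH_2 = 3504 − 3218 = +286 kJ
ΔH_1 − ΔH_2 = −1306 kJ, so reaction 1 has the more negative ΔH; |ΔH_1 − ΔH_2| = 1306 kJ.

Reaction 1, by 1306 kJ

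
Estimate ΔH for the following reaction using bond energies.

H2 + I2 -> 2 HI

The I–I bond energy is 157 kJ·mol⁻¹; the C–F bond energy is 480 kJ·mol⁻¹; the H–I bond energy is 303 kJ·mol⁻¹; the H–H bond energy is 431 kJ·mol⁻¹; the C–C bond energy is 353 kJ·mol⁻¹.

Bonds broken (reactants):
  H–H: 1 × 431 = 431
  I–I: 1 × 157 = 157
  Σ(broken) = 588 kJ
Bonds formed (products):
  H–I: 2 × 303 = 606
  Σ(formed) = 606 kJ
ΔH = Σ(broken) − Σ(formed) = 588 − 606 = −18 kJ

ΔH ≈ −18 kJ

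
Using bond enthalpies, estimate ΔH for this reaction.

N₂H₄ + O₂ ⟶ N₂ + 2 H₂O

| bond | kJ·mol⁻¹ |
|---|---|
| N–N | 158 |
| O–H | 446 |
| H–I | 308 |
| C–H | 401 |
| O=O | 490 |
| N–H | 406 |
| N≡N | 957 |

ΔH ≈ −469 kJ

Bonds broken (reactants):
  N–H: 4 × 406 = 1624
  N–N: 1 × 158 = 158
  O=O: 1 × 490 = 490
  Σ(broken) = 2272 kJ
Bonds formed (products):
  N≡N: 1 × 957 = 957
  O–H: 4 × 446 = 1784
  Σ(formed) = 2741 kJ
ΔH = Σ(broken) − Σ(formed) = 2272 − 2741 = −469 kJ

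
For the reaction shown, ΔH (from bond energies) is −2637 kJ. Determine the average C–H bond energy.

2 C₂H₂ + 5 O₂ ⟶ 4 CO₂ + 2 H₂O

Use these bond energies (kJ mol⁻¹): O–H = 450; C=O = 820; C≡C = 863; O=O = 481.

Let D be the C–H bond energy.
Σ(broken) = 2×863 + 4×D + 5×481 = 4131 + 4D
Σ(formed) = 8×820 + 4×450 = 8360
ΔH = Σ(broken) − Σ(formed) = (4131 + 4D) − (8360) = −4229 + 4D
Setting this equal to −2637 kJ gives 4D = 1592, so D = 398 kJ/mol.

D(C–H) ≈ 398 kJ/mol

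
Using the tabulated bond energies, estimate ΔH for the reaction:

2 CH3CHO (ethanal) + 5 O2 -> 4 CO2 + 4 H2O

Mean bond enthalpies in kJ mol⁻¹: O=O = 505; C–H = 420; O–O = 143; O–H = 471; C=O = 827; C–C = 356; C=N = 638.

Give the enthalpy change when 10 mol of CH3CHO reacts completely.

ΔH = −10665 kJ

Bonds broken (reactants):
  C–C: 2 × 356 = 712
  C–H: 8 × 420 = 3360
  C=O: 2 × 827 = 1654
  O=O: 5 × 505 = 2525
  Σ(broken) = 8251 kJ
Bonds formed (products):
  C=O: 8 × 827 = 6616
  O–H: 8 × 471 = 3768
  Σ(formed) = 10384 kJ
ΔH = Σ(broken) − Σ(formed) = 8251 − 10384 = −2133 kJ
For 5× the reaction as written: 5 × (−2133) = −10665 kJ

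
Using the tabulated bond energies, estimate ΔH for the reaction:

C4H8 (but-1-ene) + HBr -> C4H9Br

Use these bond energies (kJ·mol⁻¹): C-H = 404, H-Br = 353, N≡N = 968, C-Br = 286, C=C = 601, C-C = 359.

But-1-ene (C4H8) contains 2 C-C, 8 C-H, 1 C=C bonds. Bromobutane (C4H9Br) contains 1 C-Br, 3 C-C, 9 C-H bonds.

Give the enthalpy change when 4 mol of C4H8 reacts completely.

Bonds broken (reactants):
  C-C: 2 × 359 = 718
  C-H: 8 × 404 = 3232
  C=C: 1 × 601 = 601
  H-Br: 1 × 353 = 353
  Σ(broken) = 4904 kJ
Bonds formed (products):
  C-Br: 1 × 286 = 286
  C-C: 3 × 359 = 1077
  C-H: 9 × 404 = 3636
  Σ(formed) = 4999 kJ
ΔH = Σ(broken) − Σ(formed) = 4904 − 4999 = −95 kJ
For 4× the reaction as written: 4 × (−95) = −380 kJ

ΔH = −380 kJ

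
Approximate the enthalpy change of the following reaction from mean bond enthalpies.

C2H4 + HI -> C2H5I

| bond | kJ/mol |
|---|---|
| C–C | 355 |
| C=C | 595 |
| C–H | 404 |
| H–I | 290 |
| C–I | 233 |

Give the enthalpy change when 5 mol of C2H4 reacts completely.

ΔH = −535 kJ

Bonds broken (reactants):
  C–H: 4 × 404 = 1616
  C=C: 1 × 595 = 595
  H–I: 1 × 290 = 290
  Σ(broken) = 2501 kJ
Bonds formed (products):
  C–C: 1 × 355 = 355
  C–H: 5 × 404 = 2020
  C–I: 1 × 233 = 233
  Σ(formed) = 2608 kJ
ΔH = Σ(broken) − Σ(formed) = 2501 − 2608 = −107 kJ
For 5× the reaction as written: 5 × (−107) = −535 kJ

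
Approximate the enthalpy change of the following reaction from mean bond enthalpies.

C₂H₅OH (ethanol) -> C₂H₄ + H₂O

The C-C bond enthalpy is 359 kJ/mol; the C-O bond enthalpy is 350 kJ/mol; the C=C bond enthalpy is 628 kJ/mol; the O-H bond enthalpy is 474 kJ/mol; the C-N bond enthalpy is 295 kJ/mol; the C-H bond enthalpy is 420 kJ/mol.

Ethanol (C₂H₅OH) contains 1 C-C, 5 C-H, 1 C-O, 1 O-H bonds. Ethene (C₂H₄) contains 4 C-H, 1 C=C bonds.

Bonds broken (reactants):
  C-C: 1 × 359 = 359
  C-H: 5 × 420 = 2100
  C-O: 1 × 350 = 350
  O-H: 1 × 474 = 474
  Σ(broken) = 3283 kJ
Bonds formed (products):
  C-H: 4 × 420 = 1680
  C=C: 1 × 628 = 628
  O-H: 2 × 474 = 948
  Σ(formed) = 3256 kJ
ΔH = Σ(broken) − Σ(formed) = 3283 − 3256 = +27 kJ

ΔH ≈ +27 kJ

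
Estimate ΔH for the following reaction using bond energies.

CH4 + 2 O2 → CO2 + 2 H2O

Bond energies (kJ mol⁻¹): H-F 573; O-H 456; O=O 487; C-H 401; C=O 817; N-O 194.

ΔH ≈ −880 kJ

Bonds broken (reactants):
  C-H: 4 × 401 = 1604
  O=O: 2 × 487 = 974
  Σ(broken) = 2578 kJ
Bonds formed (products):
  C=O: 2 × 817 = 1634
  O-H: 4 × 456 = 1824
  Σ(formed) = 3458 kJ
ΔH = Σ(broken) − Σ(formed) = 2578 − 3458 = −880 kJ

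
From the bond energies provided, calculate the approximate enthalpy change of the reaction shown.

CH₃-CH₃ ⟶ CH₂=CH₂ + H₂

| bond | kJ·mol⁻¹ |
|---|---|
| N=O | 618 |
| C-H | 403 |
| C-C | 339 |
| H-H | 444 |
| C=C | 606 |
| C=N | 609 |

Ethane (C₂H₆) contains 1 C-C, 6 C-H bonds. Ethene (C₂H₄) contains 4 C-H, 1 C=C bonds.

ΔH ≈ +95 kJ

Bonds broken (reactants):
  C-C: 1 × 339 = 339
  C-H: 6 × 403 = 2418
  Σ(broken) = 2757 kJ
Bonds formed (products):
  C-H: 4 × 403 = 1612
  C=C: 1 × 606 = 606
  H-H: 1 × 444 = 444
  Σ(formed) = 2662 kJ
ΔH = Σ(broken) − Σ(formed) = 2757 − 2662 = +95 kJ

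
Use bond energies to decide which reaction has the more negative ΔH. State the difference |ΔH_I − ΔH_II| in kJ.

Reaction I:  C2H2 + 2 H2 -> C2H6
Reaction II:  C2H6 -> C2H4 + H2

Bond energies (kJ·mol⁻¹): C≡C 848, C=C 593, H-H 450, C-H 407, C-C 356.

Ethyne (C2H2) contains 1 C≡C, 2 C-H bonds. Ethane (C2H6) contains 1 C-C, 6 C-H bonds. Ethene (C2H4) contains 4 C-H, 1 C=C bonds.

Reaction I, by 363 kJ

Reaction I:
  Bonds broken (reactants):
    C≡C: 1 × 848 = 848
    C-H: 2 × 407 = 814
    H-H: 2 × 450 = 900
    Σ(broken) = 2562 kJ
  Bonds formed (products):
    C-C: 1 × 356 = 356
    C-H: 6 × 407 = 2442
    Σ(formed) = 2798 kJ
  ΔH_I = 2562 − 2798 = −236 kJ
Reaction II:
  Bonds broken (reactants):
    C-C: 1 × 356 = 356
    C-H: 6 × 407 = 2442
    Σ(broken) = 2798 kJ
  Bonds formed (products):
    C-H: 4 × 407 = 1628
    C=C: 1 × 593 = 593
    H-H: 1 × 450 = 450
    Σ(formed) = 2671 kJ
  ΔH_II = 2798 − 2671 = +127 kJ
ΔH_I − ΔH_II = −363 kJ, so reaction I has the more negative ΔH; |ΔH_I − ΔH_II| = 363 kJ.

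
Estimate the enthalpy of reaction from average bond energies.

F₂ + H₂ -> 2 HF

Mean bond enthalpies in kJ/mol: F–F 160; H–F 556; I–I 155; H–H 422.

Bonds broken (reactants):
  F–F: 1 × 160 = 160
  H–H: 1 × 422 = 422
  Σ(broken) = 582 kJ
Bonds formed (products):
  H–F: 2 × 556 = 1112
  Σ(formed) = 1112 kJ
ΔH = Σ(broken) − Σ(formed) = 582 − 1112 = −530 kJ

ΔH ≈ −530 kJ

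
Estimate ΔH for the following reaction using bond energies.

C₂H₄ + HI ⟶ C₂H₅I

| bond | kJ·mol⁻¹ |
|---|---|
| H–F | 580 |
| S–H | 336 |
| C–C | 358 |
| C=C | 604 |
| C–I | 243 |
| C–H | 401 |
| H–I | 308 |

Bonds broken (reactants):
  C–H: 4 × 401 = 1604
  C=C: 1 × 604 = 604
  H–I: 1 × 308 = 308
  Σ(broken) = 2516 kJ
Bonds formed (products):
  C–C: 1 × 358 = 358
  C–H: 5 × 401 = 2005
  C–I: 1 × 243 = 243
  Σ(formed) = 2606 kJ
ΔH = Σ(broken) − Σ(formed) = 2516 − 2606 = −90 kJ

ΔH ≈ −90 kJ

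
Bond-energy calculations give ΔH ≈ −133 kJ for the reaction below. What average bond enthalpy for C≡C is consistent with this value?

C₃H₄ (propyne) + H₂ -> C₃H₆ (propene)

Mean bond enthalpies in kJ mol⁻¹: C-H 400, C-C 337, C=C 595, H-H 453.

Let D be the C≡C bond energy.
Σ(broken) = 1×D + 1×337 + 4×400 + 1×453 = 2390 + D
Σ(formed) = 1×337 + 6×400 + 1×595 = 3332
ΔH = Σ(broken) − Σ(formed) = (2390 + D) − (3332) = −942 + D
Setting this equal to −133 kJ gives D = 809 kJ/mol.

D(C≡C) ≈ 809 kJ/mol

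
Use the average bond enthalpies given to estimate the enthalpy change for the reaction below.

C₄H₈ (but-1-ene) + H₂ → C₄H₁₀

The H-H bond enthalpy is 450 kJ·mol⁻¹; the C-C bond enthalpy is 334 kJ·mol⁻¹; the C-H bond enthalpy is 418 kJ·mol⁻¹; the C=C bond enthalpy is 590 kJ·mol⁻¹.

ΔH ≈ −130 kJ

Bonds broken (reactants):
  C-C: 2 × 334 = 668
  C-H: 8 × 418 = 3344
  C=C: 1 × 590 = 590
  H-H: 1 × 450 = 450
  Σ(broken) = 5052 kJ
Bonds formed (products):
  C-C: 3 × 334 = 1002
  C-H: 10 × 418 = 4180
  Σ(formed) = 5182 kJ
ΔH = Σ(broken) − Σ(formed) = 5052 − 5182 = −130 kJ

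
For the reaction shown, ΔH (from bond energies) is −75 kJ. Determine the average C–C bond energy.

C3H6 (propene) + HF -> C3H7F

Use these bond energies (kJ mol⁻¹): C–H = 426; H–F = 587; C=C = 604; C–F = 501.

D(C–C) ≈ 339 kJ/mol

Let D be the C–C bond energy.
Σ(broken) = 1×D + 6×426 + 1×604 + 1×587 = 3747 + D
Σ(formed) = 2×D + 1×501 + 7×426 = 3483 + 2D
ΔH = Σ(broken) − Σ(formed) = (3747 + D) − (3483 + 2D) = +264 − D
Setting this equal to −75 kJ gives D = 339 kJ/mol.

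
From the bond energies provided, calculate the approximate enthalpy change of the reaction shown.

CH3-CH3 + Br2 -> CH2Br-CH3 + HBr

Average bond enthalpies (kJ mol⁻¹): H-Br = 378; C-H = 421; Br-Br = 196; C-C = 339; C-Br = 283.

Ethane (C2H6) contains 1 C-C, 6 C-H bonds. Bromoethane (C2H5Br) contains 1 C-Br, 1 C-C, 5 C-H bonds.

Bonds broken (reactants):
  Br-Br: 1 × 196 = 196
  C-C: 1 × 339 = 339
  C-H: 6 × 421 = 2526
  Σ(broken) = 3061 kJ
Bonds formed (products):
  C-Br: 1 × 283 = 283
  C-C: 1 × 339 = 339
  C-H: 5 × 421 = 2105
  H-Br: 1 × 378 = 378
  Σ(formed) = 3105 kJ
ΔH = Σ(broken) − Σ(formed) = 3061 − 3105 = −44 kJ

ΔH ≈ −44 kJ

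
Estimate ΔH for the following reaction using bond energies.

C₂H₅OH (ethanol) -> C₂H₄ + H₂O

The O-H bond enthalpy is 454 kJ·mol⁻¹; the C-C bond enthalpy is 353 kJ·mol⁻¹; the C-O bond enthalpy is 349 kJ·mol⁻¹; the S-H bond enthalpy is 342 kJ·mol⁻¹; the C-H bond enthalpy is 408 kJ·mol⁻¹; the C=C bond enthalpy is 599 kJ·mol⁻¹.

ΔH ≈ +57 kJ

Bonds broken (reactants):
  C-C: 1 × 353 = 353
  C-H: 5 × 408 = 2040
  C-O: 1 × 349 = 349
  O-H: 1 × 454 = 454
  Σ(broken) = 3196 kJ
Bonds formed (products):
  C-H: 4 × 408 = 1632
  C=C: 1 × 599 = 599
  O-H: 2 × 454 = 908
  Σ(formed) = 3139 kJ
ΔH = Σ(broken) − Σ(formed) = 3196 − 3139 = +57 kJ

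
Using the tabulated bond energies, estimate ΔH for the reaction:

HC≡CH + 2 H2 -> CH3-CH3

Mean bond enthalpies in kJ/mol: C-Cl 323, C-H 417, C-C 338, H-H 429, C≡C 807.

ΔH ≈ −341 kJ

Bonds broken (reactants):
  C≡C: 1 × 807 = 807
  C-H: 2 × 417 = 834
  H-H: 2 × 429 = 858
  Σ(broken) = 2499 kJ
Bonds formed (products):
  C-C: 1 × 338 = 338
  C-H: 6 × 417 = 2502
  Σ(formed) = 2840 kJ
ΔH = Σ(broken) − Σ(formed) = 2499 − 2840 = −341 kJ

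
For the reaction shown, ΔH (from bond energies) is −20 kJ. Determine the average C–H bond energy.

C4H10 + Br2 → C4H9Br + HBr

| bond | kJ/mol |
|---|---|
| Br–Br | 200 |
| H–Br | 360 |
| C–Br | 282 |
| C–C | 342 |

D(C–H) ≈ 422 kJ/mol

Let D be the C–H bond energy.
Σ(broken) = 1×200 + 3×342 + 10×D = 1226 + 10D
Σ(formed) = 1×282 + 3×342 + 9×D + 1×360 = 1668 + 9D
ΔH = Σ(broken) − Σ(formed) = (1226 + 10D) − (1668 + 9D) = −442 + D
Setting this equal to −20 kJ gives D = 422 kJ/mol.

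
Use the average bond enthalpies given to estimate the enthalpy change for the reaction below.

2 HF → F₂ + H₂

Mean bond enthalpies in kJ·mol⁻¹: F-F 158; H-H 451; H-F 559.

ΔH ≈ +509 kJ

Bonds broken (reactants):
  H-F: 2 × 559 = 1118
  Σ(broken) = 1118 kJ
Bonds formed (products):
  F-F: 1 × 158 = 158
  H-H: 1 × 451 = 451
  Σ(formed) = 609 kJ
ΔH = Σ(broken) − Σ(formed) = 1118 − 609 = +509 kJ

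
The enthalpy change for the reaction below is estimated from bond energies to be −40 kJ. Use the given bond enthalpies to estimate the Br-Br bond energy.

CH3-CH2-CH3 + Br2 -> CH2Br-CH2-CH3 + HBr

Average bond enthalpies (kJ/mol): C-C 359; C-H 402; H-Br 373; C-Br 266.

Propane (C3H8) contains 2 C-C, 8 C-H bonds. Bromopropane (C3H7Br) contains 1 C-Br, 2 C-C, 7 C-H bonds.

Let D be the Br-Br bond energy.
Σ(broken) = 1×D + 2×359 + 8×402 = 3934 + D
Σ(formed) = 1×266 + 2×359 + 7×402 + 1×373 = 4171
ΔH = Σ(broken) − Σ(formed) = (3934 + D) − (4171) = −237 + D
Setting this equal to −40 kJ gives D = 197 kJ/mol.

D(Br-Br) ≈ 197 kJ/mol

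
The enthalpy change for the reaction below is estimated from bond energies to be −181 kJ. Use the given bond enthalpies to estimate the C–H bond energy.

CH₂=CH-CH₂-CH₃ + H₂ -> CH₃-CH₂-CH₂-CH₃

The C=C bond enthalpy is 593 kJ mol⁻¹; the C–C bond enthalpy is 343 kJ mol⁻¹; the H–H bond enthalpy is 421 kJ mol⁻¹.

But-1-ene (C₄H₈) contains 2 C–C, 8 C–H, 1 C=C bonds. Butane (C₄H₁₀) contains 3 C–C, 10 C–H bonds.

Let D be the C–H bond energy.
Σ(broken) = 2×343 + 8×D + 1×593 + 1×421 = 1700 + 8D
Σ(formed) = 3×343 + 10×D = 1029 + 10D
ΔH = Σ(broken) − Σ(formed) = (1700 + 8D) − (1029 + 10D) = +671 − 2D
Setting this equal to −181 kJ gives 2D = 852, so D = 426 kJ/mol.

D(C–H) ≈ 426 kJ/mol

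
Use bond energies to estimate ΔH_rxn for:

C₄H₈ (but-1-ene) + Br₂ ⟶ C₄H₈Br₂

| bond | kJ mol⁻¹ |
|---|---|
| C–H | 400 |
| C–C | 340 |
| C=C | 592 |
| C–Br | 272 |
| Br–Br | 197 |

ΔH ≈ −95 kJ

Bonds broken (reactants):
  Br–Br: 1 × 197 = 197
  C–C: 2 × 340 = 680
  C–H: 8 × 400 = 3200
  C=C: 1 × 592 = 592
  Σ(broken) = 4669 kJ
Bonds formed (products):
  C–Br: 2 × 272 = 544
  C–C: 3 × 340 = 1020
  C–H: 8 × 400 = 3200
  Σ(formed) = 4764 kJ
ΔH = Σ(broken) − Σ(formed) = 4669 − 4764 = −95 kJ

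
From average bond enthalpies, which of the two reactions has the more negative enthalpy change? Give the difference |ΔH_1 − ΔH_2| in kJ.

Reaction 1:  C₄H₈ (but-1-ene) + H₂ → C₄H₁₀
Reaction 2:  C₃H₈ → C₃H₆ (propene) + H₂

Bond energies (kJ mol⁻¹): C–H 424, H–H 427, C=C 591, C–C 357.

Reaction 1:
  Bonds broken (reactants):
    C–C: 2 × 357 = 714
    C–H: 8 × 424 = 3392
    C=C: 1 × 591 = 591
    H–H: 1 × 427 = 427
    Σ(broken) = 5124 kJ
  Bonds formed (products):
    C–C: 3 × 357 = 1071
    C–H: 10 × 424 = 4240
    Σ(formed) = 5311 kJ
  ΔH_1 = 5124 − 5311 = −187 kJ
Reaction 2:
  Bonds broken (reactants):
    C–C: 2 × 357 = 714
    C–H: 8 × 424 = 3392
    Σ(broken) = 4106 kJ
  Bonds formed (products):
    C–C: 1 × 357 = 357
    C–H: 6 × 424 = 2544
    C=C: 1 × 591 = 591
    H–H: 1 × 427 = 427
    Σ(formed) = 3919 kJ
  ΔH_2 = 4106 − 3919 = +187 kJ
ΔH_1 − ΔH_2 = −374 kJ, so reaction 1 has the more negative ΔH; |ΔH_1 − ΔH_2| = 374 kJ.

Reaction 1, by 374 kJ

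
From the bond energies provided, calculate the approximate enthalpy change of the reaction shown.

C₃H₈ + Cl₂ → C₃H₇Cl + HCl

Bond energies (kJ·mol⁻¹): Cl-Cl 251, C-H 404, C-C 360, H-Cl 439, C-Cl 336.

Bonds broken (reactants):
  C-C: 2 × 360 = 720
  C-H: 8 × 404 = 3232
  Cl-Cl: 1 × 251 = 251
  Σ(broken) = 4203 kJ
Bonds formed (products):
  C-C: 2 × 360 = 720
  C-Cl: 1 × 336 = 336
  C-H: 7 × 404 = 2828
  H-Cl: 1 × 439 = 439
  Σ(formed) = 4323 kJ
ΔH = Σ(broken) − Σ(formed) = 4203 − 4323 = −120 kJ

ΔH ≈ −120 kJ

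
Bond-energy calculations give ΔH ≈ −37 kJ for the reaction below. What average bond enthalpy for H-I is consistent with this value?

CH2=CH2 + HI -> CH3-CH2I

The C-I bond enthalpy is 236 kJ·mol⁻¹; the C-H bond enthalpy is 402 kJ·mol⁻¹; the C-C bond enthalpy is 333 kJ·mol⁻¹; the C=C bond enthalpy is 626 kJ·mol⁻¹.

D(H-I) ≈ 308 kJ/mol

Let D be the H-I bond energy.
Σ(broken) = 4×402 + 1×626 + 1×D = 2234 + D
Σ(formed) = 1×333 + 5×402 + 1×236 = 2579
ΔH = Σ(broken) − Σ(formed) = (2234 + D) − (2579) = −345 + D
Setting this equal to −37 kJ gives D = 308 kJ/mol.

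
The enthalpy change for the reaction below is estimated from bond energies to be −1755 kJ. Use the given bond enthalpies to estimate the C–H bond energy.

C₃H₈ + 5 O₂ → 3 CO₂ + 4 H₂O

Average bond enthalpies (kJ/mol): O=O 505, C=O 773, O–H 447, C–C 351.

D(C–H) ≈ 404 kJ/mol

Let D be the C–H bond energy.
Σ(broken) = 2×351 + 8×D + 5×505 = 3227 + 8D
Σ(formed) = 6×773 + 8×447 = 8214
ΔH = Σ(broken) − Σ(formed) = (3227 + 8D) − (8214) = −4987 + 8D
Setting this equal to −1755 kJ gives 8D = 3232, so D = 404 kJ/mol.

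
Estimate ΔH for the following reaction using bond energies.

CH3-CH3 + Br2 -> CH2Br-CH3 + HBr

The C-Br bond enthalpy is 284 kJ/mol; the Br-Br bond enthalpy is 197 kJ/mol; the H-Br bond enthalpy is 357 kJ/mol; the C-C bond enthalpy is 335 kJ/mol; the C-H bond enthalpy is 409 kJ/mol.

ΔH ≈ −35 kJ

Bonds broken (reactants):
  Br-Br: 1 × 197 = 197
  C-C: 1 × 335 = 335
  C-H: 6 × 409 = 2454
  Σ(broken) = 2986 kJ
Bonds formed (products):
  C-Br: 1 × 284 = 284
  C-C: 1 × 335 = 335
  C-H: 5 × 409 = 2045
  H-Br: 1 × 357 = 357
  Σ(formed) = 3021 kJ
ΔH = Σ(broken) − Σ(formed) = 2986 − 3021 = −35 kJ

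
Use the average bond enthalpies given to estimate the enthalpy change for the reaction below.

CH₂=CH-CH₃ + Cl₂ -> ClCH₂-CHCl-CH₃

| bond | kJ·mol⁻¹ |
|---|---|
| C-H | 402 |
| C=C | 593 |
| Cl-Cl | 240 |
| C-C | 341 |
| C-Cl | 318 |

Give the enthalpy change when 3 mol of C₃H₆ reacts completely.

ΔH = −432 kJ

Bonds broken (reactants):
  C-C: 1 × 341 = 341
  C-H: 6 × 402 = 2412
  C=C: 1 × 593 = 593
  Cl-Cl: 1 × 240 = 240
  Σ(broken) = 3586 kJ
Bonds formed (products):
  C-C: 2 × 341 = 682
  C-Cl: 2 × 318 = 636
  C-H: 6 × 402 = 2412
  Σ(formed) = 3730 kJ
ΔH = Σ(broken) − Σ(formed) = 3586 − 3730 = −144 kJ
For 3× the reaction as written: 3 × (−144) = −432 kJ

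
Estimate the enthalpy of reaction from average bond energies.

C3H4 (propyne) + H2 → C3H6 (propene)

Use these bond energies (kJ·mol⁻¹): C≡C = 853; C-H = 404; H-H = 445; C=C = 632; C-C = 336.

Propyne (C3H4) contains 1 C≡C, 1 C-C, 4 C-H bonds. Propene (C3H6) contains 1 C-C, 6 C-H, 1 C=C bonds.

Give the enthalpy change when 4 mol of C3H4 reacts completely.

Bonds broken (reactants):
  C≡C: 1 × 853 = 853
  C-C: 1 × 336 = 336
  C-H: 4 × 404 = 1616
  H-H: 1 × 445 = 445
  Σ(broken) = 3250 kJ
Bonds formed (products):
  C-C: 1 × 336 = 336
  C-H: 6 × 404 = 2424
  C=C: 1 × 632 = 632
  Σ(formed) = 3392 kJ
ΔH = Σ(broken) − Σ(formed) = 3250 − 3392 = −142 kJ
For 4× the reaction as written: 4 × (−142) = −568 kJ

ΔH = −568 kJ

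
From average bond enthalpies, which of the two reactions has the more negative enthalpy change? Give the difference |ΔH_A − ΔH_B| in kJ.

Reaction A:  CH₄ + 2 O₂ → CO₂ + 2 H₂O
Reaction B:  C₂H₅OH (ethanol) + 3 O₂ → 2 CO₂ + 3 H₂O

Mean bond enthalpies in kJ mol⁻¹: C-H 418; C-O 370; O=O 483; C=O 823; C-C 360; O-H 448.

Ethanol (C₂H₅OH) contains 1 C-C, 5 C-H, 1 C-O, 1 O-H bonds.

Reaction A:
  Bonds broken (reactants):
    C-H: 4 × 418 = 1672
    O=O: 2 × 483 = 966
    Σ(broken) = 2638 kJ
  Bonds formed (products):
    C=O: 2 × 823 = 1646
    O-H: 4 × 448 = 1792
    Σ(formed) = 3438 kJ
  ΔH_A = 2638 − 3438 = −800 kJ
Reaction B:
  Bonds broken (reactants):
    C-C: 1 × 360 = 360
    C-H: 5 × 418 = 2090
    C-O: 1 × 370 = 370
    O-H: 1 × 448 = 448
    O=O: 3 × 483 = 1449
    Σ(broken) = 4717 kJ
  Bonds formed (products):
    C=O: 4 × 823 = 3292
    O-H: 6 × 448 = 2688
    Σ(formed) = 5980 kJ
  ΔH_B = 4717 − 5980 = −1263 kJ
ΔH_A − ΔH_B = +463 kJ, so reaction B has the more negative ΔH; |ΔH_A − ΔH_B| = 463 kJ.

Reaction B, by 463 kJ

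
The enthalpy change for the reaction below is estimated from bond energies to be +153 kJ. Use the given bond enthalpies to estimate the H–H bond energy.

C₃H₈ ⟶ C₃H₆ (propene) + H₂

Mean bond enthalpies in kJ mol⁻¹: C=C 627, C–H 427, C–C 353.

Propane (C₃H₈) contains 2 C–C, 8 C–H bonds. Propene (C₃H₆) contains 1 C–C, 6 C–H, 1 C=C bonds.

Let D be the H–H bond energy.
Σ(broken) = 2×353 + 8×427 = 4122
Σ(formed) = 1×353 + 6×427 + 1×627 + 1×D = 3542 + D
ΔH = Σ(broken) − Σ(formed) = (4122) − (3542 + D) = +580 − D
Setting this equal to +153 kJ gives D = 427 kJ/mol.

D(H–H) ≈ 427 kJ/mol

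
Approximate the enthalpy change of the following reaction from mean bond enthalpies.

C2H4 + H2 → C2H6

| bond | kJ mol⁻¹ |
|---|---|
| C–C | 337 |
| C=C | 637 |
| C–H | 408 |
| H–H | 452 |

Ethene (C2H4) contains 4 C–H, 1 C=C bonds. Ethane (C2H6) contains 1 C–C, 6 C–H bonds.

ΔH ≈ −64 kJ

Bonds broken (reactants):
  C–H: 4 × 408 = 1632
  C=C: 1 × 637 = 637
  H–H: 1 × 452 = 452
  Σ(broken) = 2721 kJ
Bonds formed (products):
  C–C: 1 × 337 = 337
  C–H: 6 × 408 = 2448
  Σ(formed) = 2785 kJ
ΔH = Σ(broken) − Σ(formed) = 2721 − 2785 = −64 kJ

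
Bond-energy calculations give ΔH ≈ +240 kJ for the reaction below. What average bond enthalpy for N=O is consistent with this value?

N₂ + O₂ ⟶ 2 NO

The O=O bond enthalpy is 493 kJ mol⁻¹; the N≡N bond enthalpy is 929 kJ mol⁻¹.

D(N=O) ≈ 591 kJ/mol

Let D be the N=O bond energy.
Σ(broken) = 1×929 + 1×493 = 1422
Σ(formed) = 2×D = 2D
ΔH = Σ(broken) − Σ(formed) = (1422) − (2D) = +1422 − 2D
Setting this equal to +240 kJ gives 2D = 1182, so D = 591 kJ/mol.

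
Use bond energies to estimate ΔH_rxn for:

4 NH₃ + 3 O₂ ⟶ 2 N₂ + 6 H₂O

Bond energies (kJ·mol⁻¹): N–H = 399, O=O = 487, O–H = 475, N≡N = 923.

ΔH ≈ −1297 kJ

Bonds broken (reactants):
  N–H: 12 × 399 = 4788
  O=O: 3 × 487 = 1461
  Σ(broken) = 6249 kJ
Bonds formed (products):
  N≡N: 2 × 923 = 1846
  O–H: 12 × 475 = 5700
  Σ(formed) = 7546 kJ
ΔH = Σ(broken) − Σ(formed) = 6249 − 7546 = −1297 kJ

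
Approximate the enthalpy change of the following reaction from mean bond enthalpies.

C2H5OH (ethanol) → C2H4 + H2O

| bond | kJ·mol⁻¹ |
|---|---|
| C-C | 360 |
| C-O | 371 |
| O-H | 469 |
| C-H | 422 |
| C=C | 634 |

Bonds broken (reactants):
  C-C: 1 × 360 = 360
  C-H: 5 × 422 = 2110
  C-O: 1 × 371 = 371
  O-H: 1 × 469 = 469
  Σ(broken) = 3310 kJ
Bonds formed (products):
  C-H: 4 × 422 = 1688
  C=C: 1 × 634 = 634
  O-H: 2 × 469 = 938
  Σ(formed) = 3260 kJ
ΔH = Σ(broken) − Σ(formed) = 3310 − 3260 = +50 kJ

ΔH ≈ +50 kJ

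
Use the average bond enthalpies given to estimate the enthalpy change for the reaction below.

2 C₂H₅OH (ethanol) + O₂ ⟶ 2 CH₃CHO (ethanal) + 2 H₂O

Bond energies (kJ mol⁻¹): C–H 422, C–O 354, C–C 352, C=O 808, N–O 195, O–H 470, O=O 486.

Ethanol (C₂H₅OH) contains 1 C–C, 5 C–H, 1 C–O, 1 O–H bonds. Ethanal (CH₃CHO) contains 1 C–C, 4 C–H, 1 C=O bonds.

ΔH ≈ −518 kJ

Bonds broken (reactants):
  C–C: 2 × 352 = 704
  C–H: 10 × 422 = 4220
  C–O: 2 × 354 = 708
  O–H: 2 × 470 = 940
  O=O: 1 × 486 = 486
  Σ(broken) = 7058 kJ
Bonds formed (products):
  C–C: 2 × 352 = 704
  C–H: 8 × 422 = 3376
  C=O: 2 × 808 = 1616
  O–H: 4 × 470 = 1880
  Σ(formed) = 7576 kJ
ΔH = Σ(broken) − Σ(formed) = 7058 − 7576 = −518 kJ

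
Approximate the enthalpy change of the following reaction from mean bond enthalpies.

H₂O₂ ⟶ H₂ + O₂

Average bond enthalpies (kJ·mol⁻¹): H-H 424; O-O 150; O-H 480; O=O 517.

Bonds broken (reactants):
  O-H: 2 × 480 = 960
  O-O: 1 × 150 = 150
  Σ(broken) = 1110 kJ
Bonds formed (products):
  H-H: 1 × 424 = 424
  O=O: 1 × 517 = 517
  Σ(formed) = 941 kJ
ΔH = Σ(broken) − Σ(formed) = 1110 − 941 = +169 kJ

ΔH ≈ +169 kJ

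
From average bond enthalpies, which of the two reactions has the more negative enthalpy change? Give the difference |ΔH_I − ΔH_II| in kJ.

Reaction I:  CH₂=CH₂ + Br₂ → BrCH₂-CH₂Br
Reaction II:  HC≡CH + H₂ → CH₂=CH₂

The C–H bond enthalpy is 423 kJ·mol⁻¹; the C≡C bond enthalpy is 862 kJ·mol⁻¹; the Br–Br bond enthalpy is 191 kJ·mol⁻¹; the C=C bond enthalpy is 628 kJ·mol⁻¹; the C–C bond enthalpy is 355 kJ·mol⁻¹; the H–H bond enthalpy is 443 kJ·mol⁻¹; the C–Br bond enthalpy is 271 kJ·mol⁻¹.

Reaction I:
  Bonds broken (reactants):
    Br–Br: 1 × 191 = 191
    C–H: 4 × 423 = 1692
    C=C: 1 × 628 = 628
    Σ(broken) = 2511 kJ
  Bonds formed (products):
    C–Br: 2 × 271 = 542
    C–C: 1 × 355 = 355
    C–H: 4 × 423 = 1692
    Σ(formed) = 2589 kJ
  ΔH_I = 2511 − 2589 = −78 kJ
Reaction II:
  Bonds broken (reactants):
    C≡C: 1 × 862 = 862
    C–H: 2 × 423 = 846
    H–H: 1 × 443 = 443
    Σ(broken) = 2151 kJ
  Bonds formed (products):
    C–H: 4 × 423 = 1692
    C=C: 1 × 628 = 628
    Σ(formed) = 2320 kJ
  ΔH_II = 2151 − 2320 = −169 kJ
ΔH_I − ΔH_II = +91 kJ, so reaction II has the more negative ΔH; |ΔH_I − ΔH_II| = 91 kJ.

Reaction II, by 91 kJ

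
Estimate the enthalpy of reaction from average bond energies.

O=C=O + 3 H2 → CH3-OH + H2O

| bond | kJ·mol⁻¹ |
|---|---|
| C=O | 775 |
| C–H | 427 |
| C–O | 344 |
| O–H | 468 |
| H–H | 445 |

ΔH ≈ −144 kJ

Bonds broken (reactants):
  C=O: 2 × 775 = 1550
  H–H: 3 × 445 = 1335
  Σ(broken) = 2885 kJ
Bonds formed (products):
  C–H: 3 × 427 = 1281
  C–O: 1 × 344 = 344
  O–H: 3 × 468 = 1404
  Σ(formed) = 3029 kJ
ΔH = Σ(broken) − Σ(formed) = 2885 − 3029 = −144 kJ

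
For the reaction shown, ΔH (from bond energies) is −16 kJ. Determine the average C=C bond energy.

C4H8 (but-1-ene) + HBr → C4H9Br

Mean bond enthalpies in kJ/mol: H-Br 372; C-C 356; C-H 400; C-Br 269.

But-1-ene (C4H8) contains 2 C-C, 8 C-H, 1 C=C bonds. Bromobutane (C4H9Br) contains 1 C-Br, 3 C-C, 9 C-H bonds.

D(C=C) ≈ 637 kJ/mol

Let D be the C=C bond energy.
Σ(broken) = 2×356 + 8×400 + 1×D + 1×372 = 4284 + D
Σ(formed) = 1×269 + 3×356 + 9×400 = 4937
ΔH = Σ(broken) − Σ(formed) = (4284 + D) − (4937) = −653 + D
Setting this equal to −16 kJ gives D = 637 kJ/mol.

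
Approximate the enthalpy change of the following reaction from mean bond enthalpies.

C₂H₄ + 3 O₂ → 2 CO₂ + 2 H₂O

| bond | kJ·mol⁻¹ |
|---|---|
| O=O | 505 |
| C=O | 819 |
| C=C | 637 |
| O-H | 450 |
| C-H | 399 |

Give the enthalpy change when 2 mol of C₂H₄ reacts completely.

Bonds broken (reactants):
  C-H: 4 × 399 = 1596
  C=C: 1 × 637 = 637
  O=O: 3 × 505 = 1515
  Σ(broken) = 3748 kJ
Bonds formed (products):
  C=O: 4 × 819 = 3276
  O-H: 4 × 450 = 1800
  Σ(formed) = 5076 kJ
ΔH = Σ(broken) − Σ(formed) = 3748 − 5076 = −1328 kJ
For 2× the reaction as written: 2 × (−1328) = −2656 kJ

ΔH = −2656 kJ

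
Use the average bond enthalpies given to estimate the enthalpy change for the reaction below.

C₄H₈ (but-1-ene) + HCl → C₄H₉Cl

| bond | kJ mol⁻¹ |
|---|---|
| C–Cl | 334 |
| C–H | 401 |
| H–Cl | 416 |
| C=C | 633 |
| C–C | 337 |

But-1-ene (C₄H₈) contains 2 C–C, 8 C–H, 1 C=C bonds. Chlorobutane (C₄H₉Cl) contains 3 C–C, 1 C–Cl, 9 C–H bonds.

ΔH ≈ −23 kJ

Bonds broken (reactants):
  C–C: 2 × 337 = 674
  C–H: 8 × 401 = 3208
  C=C: 1 × 633 = 633
  H–Cl: 1 × 416 = 416
  Σ(broken) = 4931 kJ
Bonds formed (products):
  C–C: 3 × 337 = 1011
  C–Cl: 1 × 334 = 334
  C–H: 9 × 401 = 3609
  Σ(formed) = 4954 kJ
ΔH = Σ(broken) − Σ(formed) = 4931 − 4954 = −23 kJ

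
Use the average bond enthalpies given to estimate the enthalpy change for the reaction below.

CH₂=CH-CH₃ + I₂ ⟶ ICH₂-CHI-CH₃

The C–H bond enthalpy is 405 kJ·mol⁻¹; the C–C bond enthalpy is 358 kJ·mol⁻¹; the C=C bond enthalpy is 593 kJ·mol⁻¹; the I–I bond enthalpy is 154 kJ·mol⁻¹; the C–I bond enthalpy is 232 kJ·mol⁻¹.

ΔH ≈ −75 kJ

Bonds broken (reactants):
  C–C: 1 × 358 = 358
  C–H: 6 × 405 = 2430
  C=C: 1 × 593 = 593
  I–I: 1 × 154 = 154
  Σ(broken) = 3535 kJ
Bonds formed (products):
  C–C: 2 × 358 = 716
  C–H: 6 × 405 = 2430
  C–I: 2 × 232 = 464
  Σ(formed) = 3610 kJ
ΔH = Σ(broken) − Σ(formed) = 3535 − 3610 = −75 kJ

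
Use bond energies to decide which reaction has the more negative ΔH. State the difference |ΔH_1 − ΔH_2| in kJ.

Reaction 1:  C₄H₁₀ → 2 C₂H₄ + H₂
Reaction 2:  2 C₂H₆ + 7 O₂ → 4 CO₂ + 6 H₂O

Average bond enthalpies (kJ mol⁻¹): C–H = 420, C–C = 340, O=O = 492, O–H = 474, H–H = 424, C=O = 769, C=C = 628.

Reaction 2, by 2856 kJ

Reaction 1:
  Bonds broken (reactants):
    C–C: 3 × 340 = 1020
    C–H: 10 × 420 = 4200
    Σ(broken) = 5220 kJ
  Bonds formed (products):
    C–H: 8 × 420 = 3360
    C=C: 2 × 628 = 1256
    H–H: 1 × 424 = 424
    Σ(formed) = 5040 kJ
  ΔH_1 = 5220 − 5040 = +180 kJ
Reaction 2:
  Bonds broken (reactants):
    C–C: 2 × 340 = 680
    C–H: 12 × 420 = 5040
    O=O: 7 × 492 = 3444
    Σ(broken) = 9164 kJ
  Bonds formed (products):
    C=O: 8 × 769 = 6152
    O–H: 12 × 474 = 5688
    Σ(formed) = 11840 kJ
  ΔH_2 = 9164 − 11840 = −2676 kJ
ΔH_1 − ΔH_2 = +2856 kJ, so reaction 2 has the more negative ΔH; |ΔH_1 − ΔH_2| = 2856 kJ.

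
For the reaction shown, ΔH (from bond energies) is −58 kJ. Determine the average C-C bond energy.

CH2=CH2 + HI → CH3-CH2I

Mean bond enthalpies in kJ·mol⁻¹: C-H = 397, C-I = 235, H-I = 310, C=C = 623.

Let D be the C-C bond energy.
Σ(broken) = 4×397 + 1×623 + 1×310 = 2521
Σ(formed) = 1×D + 5×397 + 1×235 = 2220 + D
ΔH = Σ(broken) − Σ(formed) = (2521) − (2220 + D) = +301 − D
Setting this equal to −58 kJ gives D = 359 kJ/mol.

D(C-C) ≈ 359 kJ/mol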